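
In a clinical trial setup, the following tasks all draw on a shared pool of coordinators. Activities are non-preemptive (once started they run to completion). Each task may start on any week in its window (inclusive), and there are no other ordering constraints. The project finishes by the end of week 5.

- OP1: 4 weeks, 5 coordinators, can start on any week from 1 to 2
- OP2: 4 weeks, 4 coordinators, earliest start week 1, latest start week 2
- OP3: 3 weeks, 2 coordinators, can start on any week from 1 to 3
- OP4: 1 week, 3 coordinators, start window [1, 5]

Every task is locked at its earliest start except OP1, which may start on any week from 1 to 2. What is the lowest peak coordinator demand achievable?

11

OP1@1: w1:14  w2:11  w3:11  w4:9  w5:0 → peak 14
OP1@2: w1:9  w2:11  w3:11  w4:9  w5:5 → peak 11
Best is OP1@2, peak 11.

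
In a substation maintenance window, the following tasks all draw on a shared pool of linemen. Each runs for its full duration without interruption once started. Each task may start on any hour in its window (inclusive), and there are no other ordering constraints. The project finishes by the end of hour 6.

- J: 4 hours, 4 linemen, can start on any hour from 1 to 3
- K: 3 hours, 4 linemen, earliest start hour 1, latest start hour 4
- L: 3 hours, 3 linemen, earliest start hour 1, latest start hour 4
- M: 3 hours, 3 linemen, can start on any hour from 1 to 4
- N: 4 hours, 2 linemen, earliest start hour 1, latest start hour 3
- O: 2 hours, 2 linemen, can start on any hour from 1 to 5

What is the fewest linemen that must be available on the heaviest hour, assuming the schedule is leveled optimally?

Early-start (J@1, K@1, L@1, M@1, N@1, O@1) gives peak 18: h1:18  h2:18  h3:16  h4:6  h5:0  h6:0.
Shift L→4, M→4.
Schedule J@1, K@1, L@4, M@4, N@1, O@1: h1:12  h2:12  h3:10  h4:12  h5:6  h6:6 — peak 12.

12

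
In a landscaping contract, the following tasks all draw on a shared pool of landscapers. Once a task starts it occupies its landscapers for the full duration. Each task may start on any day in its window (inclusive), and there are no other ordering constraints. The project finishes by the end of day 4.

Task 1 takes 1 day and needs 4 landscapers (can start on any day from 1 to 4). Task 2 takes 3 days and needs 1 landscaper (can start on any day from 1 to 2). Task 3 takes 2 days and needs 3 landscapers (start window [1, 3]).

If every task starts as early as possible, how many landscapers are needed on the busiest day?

8

Early-start schedule: Task 1@1, Task 2@1, Task 3@1.
Load per day: day 1: 8, day 2: 4, day 3: 1, day 4: 0.
Peak is 8.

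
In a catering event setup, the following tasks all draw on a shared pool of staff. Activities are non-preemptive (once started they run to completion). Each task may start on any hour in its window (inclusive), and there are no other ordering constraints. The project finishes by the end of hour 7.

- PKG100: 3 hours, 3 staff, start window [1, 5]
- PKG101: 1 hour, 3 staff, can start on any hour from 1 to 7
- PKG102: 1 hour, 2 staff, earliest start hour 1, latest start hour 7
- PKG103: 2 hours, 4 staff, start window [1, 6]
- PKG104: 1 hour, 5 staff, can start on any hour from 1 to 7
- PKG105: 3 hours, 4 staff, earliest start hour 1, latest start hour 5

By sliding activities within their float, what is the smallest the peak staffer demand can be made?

Early-start (PKG100@1, PKG101@1, PKG102@1, PKG103@1, PKG104@1, PKG105@1) gives peak 21: h1:21  h2:11  h3:7  h4:0  h5:0  h6:0  h7:0.
Shift PKG102→4, PKG103→2, PKG104→4, PKG105→5.
Schedule PKG100@1, PKG101@1, PKG102@4, PKG103@2, PKG104@4, PKG105@5: h1:6  h2:7  h3:7  h4:7  h5:4  h6:4  h7:4 — peak 7.

7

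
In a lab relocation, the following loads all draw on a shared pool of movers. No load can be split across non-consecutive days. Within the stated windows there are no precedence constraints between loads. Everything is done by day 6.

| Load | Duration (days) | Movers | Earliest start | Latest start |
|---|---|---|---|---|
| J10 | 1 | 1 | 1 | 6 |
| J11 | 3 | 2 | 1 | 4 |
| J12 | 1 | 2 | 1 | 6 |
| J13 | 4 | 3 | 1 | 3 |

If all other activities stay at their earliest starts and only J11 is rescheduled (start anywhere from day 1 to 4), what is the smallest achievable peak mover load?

6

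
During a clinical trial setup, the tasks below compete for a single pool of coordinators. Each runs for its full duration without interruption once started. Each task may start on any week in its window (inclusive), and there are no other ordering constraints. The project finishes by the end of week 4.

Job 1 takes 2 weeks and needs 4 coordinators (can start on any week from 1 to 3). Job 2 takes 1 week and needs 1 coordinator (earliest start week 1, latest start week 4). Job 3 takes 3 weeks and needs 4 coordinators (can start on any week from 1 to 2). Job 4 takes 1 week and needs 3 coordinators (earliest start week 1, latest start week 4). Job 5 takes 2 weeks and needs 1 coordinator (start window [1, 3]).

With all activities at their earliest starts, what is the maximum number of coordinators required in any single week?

13

Early-start schedule: Job 1@1, Job 2@1, Job 3@1, Job 4@1, Job 5@1.
Load per week: week 1: 13, week 2: 9, week 3: 4, week 4: 0.
Peak is 13.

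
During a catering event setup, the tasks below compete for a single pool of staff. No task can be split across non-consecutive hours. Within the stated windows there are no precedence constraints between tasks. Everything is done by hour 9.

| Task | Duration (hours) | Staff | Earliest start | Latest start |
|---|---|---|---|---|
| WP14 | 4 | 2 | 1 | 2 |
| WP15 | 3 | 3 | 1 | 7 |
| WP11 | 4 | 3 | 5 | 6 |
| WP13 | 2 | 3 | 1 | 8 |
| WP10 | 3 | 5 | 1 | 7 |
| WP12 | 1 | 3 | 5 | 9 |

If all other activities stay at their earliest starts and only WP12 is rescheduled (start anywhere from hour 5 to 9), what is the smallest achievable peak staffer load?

13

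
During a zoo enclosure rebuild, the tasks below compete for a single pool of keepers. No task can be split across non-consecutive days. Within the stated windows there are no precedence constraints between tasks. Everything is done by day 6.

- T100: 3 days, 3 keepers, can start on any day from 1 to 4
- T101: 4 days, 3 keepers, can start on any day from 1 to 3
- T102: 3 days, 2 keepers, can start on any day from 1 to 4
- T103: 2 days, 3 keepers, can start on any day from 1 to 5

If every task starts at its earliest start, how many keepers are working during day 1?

11

At early start, day 1 has: T100, T101, T102, T103.
Demand: 3 + 3 + 2 + 3 = 11.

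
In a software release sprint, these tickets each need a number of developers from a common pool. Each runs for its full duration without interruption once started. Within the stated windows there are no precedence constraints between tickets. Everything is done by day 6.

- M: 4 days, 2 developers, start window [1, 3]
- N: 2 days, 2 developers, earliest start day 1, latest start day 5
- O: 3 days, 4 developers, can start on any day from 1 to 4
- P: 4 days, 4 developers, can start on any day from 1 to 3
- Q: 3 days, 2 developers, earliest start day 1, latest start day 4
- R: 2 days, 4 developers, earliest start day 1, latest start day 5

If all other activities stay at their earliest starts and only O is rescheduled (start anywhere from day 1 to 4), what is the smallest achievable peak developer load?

14

O@1: d1:18  d2:18  d3:12  d4:6  d5:0  d6:0 → peak 18
O@2: d1:14  d2:18  d3:12  d4:10  d5:0  d6:0 → peak 18
O@3: d1:14  d2:14  d3:12  d4:10  d5:4  d6:0 → peak 14
O@4: d1:14  d2:14  d3:8  d4:10  d5:4  d6:4 → peak 14
Best is O@3, peak 14.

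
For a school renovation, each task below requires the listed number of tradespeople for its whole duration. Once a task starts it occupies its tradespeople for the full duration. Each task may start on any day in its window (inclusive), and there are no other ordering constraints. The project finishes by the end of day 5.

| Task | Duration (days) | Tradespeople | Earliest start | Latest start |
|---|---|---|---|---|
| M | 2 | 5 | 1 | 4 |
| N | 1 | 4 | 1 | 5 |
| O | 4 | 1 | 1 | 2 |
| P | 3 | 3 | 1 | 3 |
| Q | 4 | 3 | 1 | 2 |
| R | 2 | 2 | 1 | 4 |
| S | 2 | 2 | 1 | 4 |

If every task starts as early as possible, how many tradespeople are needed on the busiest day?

Early-start schedule: M@1, N@1, O@1, P@1, Q@1, R@1, S@1.
Load per day: day 1: 20, day 2: 16, day 3: 7, day 4: 4, day 5: 0.
Peak is 20.

20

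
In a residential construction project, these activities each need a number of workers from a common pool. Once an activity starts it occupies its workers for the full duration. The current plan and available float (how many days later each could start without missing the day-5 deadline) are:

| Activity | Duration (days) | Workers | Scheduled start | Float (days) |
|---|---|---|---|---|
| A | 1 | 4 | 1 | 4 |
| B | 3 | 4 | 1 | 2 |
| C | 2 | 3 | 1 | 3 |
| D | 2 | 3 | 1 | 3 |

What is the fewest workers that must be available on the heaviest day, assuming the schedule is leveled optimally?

7

Early-start (A@1, B@1, C@1, D@1) gives peak 14: d1:14  d2:10  d3:4  d4:0  d5:0.
Shift B→2, D→3.
Schedule A@1, B@2, C@1, D@3: d1:7  d2:7  d3:7  d4:7  d5:0 — peak 7.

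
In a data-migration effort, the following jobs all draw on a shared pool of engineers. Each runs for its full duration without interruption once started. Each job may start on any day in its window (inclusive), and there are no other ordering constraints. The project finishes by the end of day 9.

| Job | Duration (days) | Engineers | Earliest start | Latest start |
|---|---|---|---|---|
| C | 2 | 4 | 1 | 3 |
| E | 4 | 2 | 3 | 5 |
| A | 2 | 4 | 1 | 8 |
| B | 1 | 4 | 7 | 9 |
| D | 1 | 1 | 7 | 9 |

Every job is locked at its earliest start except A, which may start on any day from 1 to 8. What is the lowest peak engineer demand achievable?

A@1: d1:8  d2:8  d3:2  d4:2  d5:2  d6:2  d7:5  d8:0  d9:0 → peak 8
A@2: d1:4  d2:8  d3:6  d4:2  d5:2  d6:2  d7:5  d8:0  d9:0 → peak 8
A@3: d1:4  d2:4  d3:6  d4:6  d5:2  d6:2  d7:5  d8:0  d9:0 → peak 6
A@4: d1:4  d2:4  d3:2  d4:6  d5:6  d6:2  d7:5  d8:0  d9:0 → peak 6
A@5: d1:4  d2:4  d3:2  d4:2  d5:6  d6:6  d7:5  d8:0  d9:0 → peak 6
A@6: d1:4  d2:4  d3:2  d4:2  d5:2  d6:6  d7:9  d8:0  d9:0 → peak 9
A@7: d1:4  d2:4  d3:2  d4:2  d5:2  d6:2  d7:9  d8:4  d9:0 → peak 9
A@8: d1:4  d2:4  d3:2  d4:2  d5:2  d6:2  d7:5  d8:4  d9:4 → peak 5
Best is A@8, peak 5.

5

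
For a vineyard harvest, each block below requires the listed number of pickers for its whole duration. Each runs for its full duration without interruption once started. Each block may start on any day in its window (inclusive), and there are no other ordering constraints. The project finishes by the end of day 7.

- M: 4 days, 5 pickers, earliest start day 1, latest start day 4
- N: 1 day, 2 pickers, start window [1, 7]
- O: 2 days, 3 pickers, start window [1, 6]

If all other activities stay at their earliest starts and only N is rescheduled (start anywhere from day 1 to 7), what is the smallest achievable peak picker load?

8

N@1: d1:10  d2:8  d3:5  d4:5  d5:0  d6:0  d7:0 → peak 10
N@2: d1:8  d2:10  d3:5  d4:5  d5:0  d6:0  d7:0 → peak 10
N@3: d1:8  d2:8  d3:7  d4:5  d5:0  d6:0  d7:0 → peak 8
N@4: d1:8  d2:8  d3:5  d4:7  d5:0  d6:0  d7:0 → peak 8
N@5: d1:8  d2:8  d3:5  d4:5  d5:2  d6:0  d7:0 → peak 8
N@6: d1:8  d2:8  d3:5  d4:5  d5:0  d6:2  d7:0 → peak 8
N@7: d1:8  d2:8  d3:5  d4:5  d5:0  d6:0  d7:2 → peak 8
Best is N@3, peak 8.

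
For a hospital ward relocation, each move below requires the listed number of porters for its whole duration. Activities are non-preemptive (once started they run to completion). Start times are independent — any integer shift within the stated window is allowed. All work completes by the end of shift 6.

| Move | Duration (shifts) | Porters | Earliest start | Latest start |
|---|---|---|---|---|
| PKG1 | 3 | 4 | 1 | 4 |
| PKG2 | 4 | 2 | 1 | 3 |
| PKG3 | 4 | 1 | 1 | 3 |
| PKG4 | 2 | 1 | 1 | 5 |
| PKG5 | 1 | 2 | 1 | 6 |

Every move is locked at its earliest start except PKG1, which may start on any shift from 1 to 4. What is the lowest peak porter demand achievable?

7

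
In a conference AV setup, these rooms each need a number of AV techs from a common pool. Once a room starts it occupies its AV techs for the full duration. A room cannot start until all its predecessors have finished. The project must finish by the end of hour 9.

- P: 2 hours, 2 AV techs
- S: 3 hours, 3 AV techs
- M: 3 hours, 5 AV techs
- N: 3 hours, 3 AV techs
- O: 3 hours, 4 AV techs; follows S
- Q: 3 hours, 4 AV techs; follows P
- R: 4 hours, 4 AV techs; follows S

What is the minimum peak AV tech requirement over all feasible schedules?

10

Early-start (P@1, S@1, M@1, N@1, O@4, Q@3, R@4) gives peak 15: h1:13  h2:13  h3:15  h4:12  h5:12  h6:8  h7:4  h8:0  h9:0.
Shift M→4, O→7, R→6.
Schedule P@1, S@1, M@4, N@1, O@7, Q@3, R@6: h1:8  h2:8  h3:10  h4:9  h5:9  h6:9  h7:8  h8:8  h9:8 — peak 10.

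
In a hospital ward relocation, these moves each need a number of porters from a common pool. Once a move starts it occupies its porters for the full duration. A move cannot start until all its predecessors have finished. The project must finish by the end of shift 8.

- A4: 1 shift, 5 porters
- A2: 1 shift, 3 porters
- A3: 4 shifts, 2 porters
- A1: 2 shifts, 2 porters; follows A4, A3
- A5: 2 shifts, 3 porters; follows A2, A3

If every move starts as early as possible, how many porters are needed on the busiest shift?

10

Early-start schedule: A4@1, A2@1, A3@1, A1@5, A5@5.
Load per shift: shift 1: 10, shift 2: 2, shift 3: 2, shift 4: 2, shift 5: 5, shift 6: 5, shift 7: 0, shift 8: 0.
Peak is 10.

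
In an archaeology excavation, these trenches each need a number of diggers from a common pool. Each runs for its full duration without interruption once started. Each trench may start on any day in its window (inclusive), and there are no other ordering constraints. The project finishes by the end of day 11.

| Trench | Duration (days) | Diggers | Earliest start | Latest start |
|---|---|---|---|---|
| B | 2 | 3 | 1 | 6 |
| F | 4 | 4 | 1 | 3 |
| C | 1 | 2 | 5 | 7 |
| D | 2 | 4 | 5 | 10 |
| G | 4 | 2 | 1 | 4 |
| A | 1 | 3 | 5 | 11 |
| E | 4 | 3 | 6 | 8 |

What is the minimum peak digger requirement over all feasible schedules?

Early-start (B@1, F@1, C@5, D@5, G@1, A@5, E@6) gives peak 9: d1:9  d2:9  d3:6  d4:6  d5:9  d6:7  d7:3  d8:3  d9:3  d10:0  d11:0.
Shift B→5, D→10, A→7.
Schedule B@5, F@1, C@5, D@10, G@1, A@7, E@6: d1:6  d2:6  d3:6  d4:6  d5:5  d6:6  d7:6  d8:3  d9:3  d10:4  d11:4 — peak 6.

6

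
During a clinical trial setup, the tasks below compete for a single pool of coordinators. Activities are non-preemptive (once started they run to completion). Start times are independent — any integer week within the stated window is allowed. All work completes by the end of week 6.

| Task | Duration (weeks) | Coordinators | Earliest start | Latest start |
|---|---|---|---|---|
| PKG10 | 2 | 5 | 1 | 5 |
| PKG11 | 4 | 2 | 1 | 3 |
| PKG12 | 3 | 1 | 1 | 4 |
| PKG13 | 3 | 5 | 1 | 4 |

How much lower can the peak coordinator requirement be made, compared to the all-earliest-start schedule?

6

Early-start peak: w1:13  w2:13  w3:8  w4:2  w5:0  w6:0 ⇒ 13.
Leveled (PKG10@1, PKG11@3, PKG12@1, PKG13@4): w1:6  w2:6  w3:3  w4:7  w5:7  w6:7 ⇒ 7.
Reduction 13 − 7 = 6.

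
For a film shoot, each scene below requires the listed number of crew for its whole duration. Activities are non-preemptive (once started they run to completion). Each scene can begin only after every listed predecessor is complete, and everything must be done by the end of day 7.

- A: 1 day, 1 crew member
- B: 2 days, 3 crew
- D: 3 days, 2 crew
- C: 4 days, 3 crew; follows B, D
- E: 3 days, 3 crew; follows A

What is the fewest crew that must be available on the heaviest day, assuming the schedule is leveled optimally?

6

Early-start (A@1, B@1, D@1, C@4, E@2) gives peak 8: d1:6  d2:8  d3:5  d4:6  d5:3  d6:3  d7:3.
Shift E→3.
Schedule A@1, B@1, D@1, C@4, E@3: d1:6  d2:5  d3:5  d4:6  d5:6  d6:3  d7:3 — peak 6.
No arrangement of the 20 feasible schedules does better.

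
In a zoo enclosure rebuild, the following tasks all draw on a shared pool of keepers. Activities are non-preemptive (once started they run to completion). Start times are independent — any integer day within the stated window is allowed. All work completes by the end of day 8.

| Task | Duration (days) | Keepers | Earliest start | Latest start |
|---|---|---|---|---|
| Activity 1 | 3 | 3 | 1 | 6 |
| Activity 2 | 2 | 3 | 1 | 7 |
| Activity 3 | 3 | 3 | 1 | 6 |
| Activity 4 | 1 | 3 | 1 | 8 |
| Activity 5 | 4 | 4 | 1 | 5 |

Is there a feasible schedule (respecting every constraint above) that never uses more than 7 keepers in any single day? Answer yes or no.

Schedule Activity 1@1, Activity 2@1, Activity 3@3, Activity 4@4, Activity 5@5: d1:6  d2:6  d3:6  d4:6  d5:7  d6:4  d7:4  d8:4 — peak 7 ≤ 7.

yes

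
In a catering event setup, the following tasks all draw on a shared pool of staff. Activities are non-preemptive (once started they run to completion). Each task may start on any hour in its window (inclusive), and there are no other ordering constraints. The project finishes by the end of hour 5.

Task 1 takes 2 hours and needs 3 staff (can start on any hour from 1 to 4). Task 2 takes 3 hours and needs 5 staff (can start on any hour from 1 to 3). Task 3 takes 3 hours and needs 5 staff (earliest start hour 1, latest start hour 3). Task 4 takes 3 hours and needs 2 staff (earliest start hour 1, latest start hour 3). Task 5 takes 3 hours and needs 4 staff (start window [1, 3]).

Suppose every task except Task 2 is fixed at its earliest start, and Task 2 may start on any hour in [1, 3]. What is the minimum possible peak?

16

Task 2@1: h1:19  h2:19  h3:16  h4:0  h5:0 → peak 19
Task 2@2: h1:14  h2:19  h3:16  h4:5  h5:0 → peak 19
Task 2@3: h1:14  h2:14  h3:16  h4:5  h5:5 → peak 16
Best is Task 2@3, peak 16.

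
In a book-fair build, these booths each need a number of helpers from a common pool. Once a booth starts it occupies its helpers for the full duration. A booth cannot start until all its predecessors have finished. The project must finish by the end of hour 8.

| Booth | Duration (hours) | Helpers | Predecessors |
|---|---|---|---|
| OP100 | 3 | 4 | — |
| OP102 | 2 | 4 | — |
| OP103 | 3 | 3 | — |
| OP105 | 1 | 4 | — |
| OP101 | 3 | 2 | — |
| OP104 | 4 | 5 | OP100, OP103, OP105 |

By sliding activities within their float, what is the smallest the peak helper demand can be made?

Early-start (OP100@1, OP102@1, OP103@1, OP105@1, OP101@1, OP104@4) gives peak 17: h1:17  h2:13  h3:9  h4:5  h5:5  h6:5  h7:5  h8:0.
Shift OP102→4, OP105→4, OP104→5.
Schedule OP100@1, OP102@4, OP103@1, OP105@4, OP101@1, OP104@5: h1:9  h2:9  h3:9  h4:8  h5:9  h6:5  h7:5  h8:5 — peak 9.

9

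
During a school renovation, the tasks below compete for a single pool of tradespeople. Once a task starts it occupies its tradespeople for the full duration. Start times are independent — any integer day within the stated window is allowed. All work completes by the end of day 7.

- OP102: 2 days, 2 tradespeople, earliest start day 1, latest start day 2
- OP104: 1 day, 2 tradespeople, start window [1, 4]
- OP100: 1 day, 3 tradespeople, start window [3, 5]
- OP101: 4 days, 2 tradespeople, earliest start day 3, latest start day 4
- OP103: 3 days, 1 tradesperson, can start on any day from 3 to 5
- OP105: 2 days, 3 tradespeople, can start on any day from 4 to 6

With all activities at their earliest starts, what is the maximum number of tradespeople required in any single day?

6

Early-start schedule: OP102@1, OP104@1, OP100@3, OP101@3, OP103@3, OP105@4.
Load per day: day 1: 4, day 2: 2, day 3: 6, day 4: 6, day 5: 6, day 6: 2, day 7: 0.
Peak is 6.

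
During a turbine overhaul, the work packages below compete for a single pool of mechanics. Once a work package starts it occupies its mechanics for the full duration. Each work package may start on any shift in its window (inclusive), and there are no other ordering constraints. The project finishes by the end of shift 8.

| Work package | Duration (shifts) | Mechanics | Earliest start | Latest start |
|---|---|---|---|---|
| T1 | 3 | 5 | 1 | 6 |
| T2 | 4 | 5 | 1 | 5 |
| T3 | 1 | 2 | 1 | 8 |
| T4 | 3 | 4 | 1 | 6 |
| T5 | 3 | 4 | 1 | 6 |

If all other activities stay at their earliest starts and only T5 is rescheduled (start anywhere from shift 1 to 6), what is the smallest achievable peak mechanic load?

16

T5@1: s1:20  s2:18  s3:18  s4:5  s5:0  s6:0  s7:0  s8:0 → peak 20
T5@2: s1:16  s2:18  s3:18  s4:9  s5:0  s6:0  s7:0  s8:0 → peak 18
T5@3: s1:16  s2:14  s3:18  s4:9  s5:4  s6:0  s7:0  s8:0 → peak 18
T5@4: s1:16  s2:14  s3:14  s4:9  s5:4  s6:4  s7:0  s8:0 → peak 16
T5@5: s1:16  s2:14  s3:14  s4:5  s5:4  s6:4  s7:4  s8:0 → peak 16
T5@6: s1:16  s2:14  s3:14  s4:5  s5:0  s6:4  s7:4  s8:4 → peak 16
Best is T5@4, peak 16.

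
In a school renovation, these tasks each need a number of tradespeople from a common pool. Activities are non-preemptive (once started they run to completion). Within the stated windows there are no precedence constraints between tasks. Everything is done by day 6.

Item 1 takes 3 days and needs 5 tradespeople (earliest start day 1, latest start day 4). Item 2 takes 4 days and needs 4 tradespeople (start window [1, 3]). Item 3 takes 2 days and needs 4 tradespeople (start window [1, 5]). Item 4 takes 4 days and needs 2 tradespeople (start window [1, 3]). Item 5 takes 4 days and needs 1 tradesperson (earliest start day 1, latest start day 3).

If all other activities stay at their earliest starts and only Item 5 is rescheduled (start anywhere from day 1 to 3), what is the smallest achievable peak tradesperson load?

15

Item 5@1: d1:16  d2:16  d3:12  d4:7  d5:0  d6:0 → peak 16
Item 5@2: d1:15  d2:16  d3:12  d4:7  d5:1  d6:0 → peak 16
Item 5@3: d1:15  d2:15  d3:12  d4:7  d5:1  d6:1 → peak 15
Best is Item 5@3, peak 15.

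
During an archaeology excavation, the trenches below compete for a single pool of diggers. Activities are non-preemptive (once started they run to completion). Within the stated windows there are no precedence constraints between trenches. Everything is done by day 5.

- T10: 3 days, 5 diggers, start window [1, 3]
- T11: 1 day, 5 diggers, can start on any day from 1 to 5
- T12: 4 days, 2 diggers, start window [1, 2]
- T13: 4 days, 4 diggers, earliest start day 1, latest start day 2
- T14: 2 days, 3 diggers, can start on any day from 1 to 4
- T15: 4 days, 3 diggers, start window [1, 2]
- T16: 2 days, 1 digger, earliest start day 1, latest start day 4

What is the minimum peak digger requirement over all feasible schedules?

Early-start (T10@1, T11@1, T12@1, T13@1, T14@1, T15@1, T16@1) gives peak 23: d1:23  d2:18  d3:14  d4:9  d5:0.
Shift T13→2, T14→4, T15→2, T16→4.
Schedule T10@1, T11@1, T12@1, T13@2, T14@4, T15@2, T16@4: d1:12  d2:14  d3:14  d4:13  d5:11 — peak 14.

14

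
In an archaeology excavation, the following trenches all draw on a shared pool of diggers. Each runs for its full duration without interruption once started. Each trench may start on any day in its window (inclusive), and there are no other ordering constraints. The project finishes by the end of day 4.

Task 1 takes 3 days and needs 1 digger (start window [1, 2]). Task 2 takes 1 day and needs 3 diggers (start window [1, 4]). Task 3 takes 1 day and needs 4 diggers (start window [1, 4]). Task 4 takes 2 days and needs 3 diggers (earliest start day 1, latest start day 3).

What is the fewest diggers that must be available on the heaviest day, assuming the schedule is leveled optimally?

4

Early-start (Task 1@1, Task 2@1, Task 3@1, Task 4@1) gives peak 11: d1:11  d2:4  d3:1  d4:0.
Shift Task 3→4, Task 4→2.
Schedule Task 1@1, Task 2@1, Task 3@4, Task 4@2: d1:4  d2:4  d3:4  d4:4 — peak 4.
Total digger-days = 16 over 4 days ⇒ peak ≥ ⌈16/4⌉ = 4, so 4 is optimal.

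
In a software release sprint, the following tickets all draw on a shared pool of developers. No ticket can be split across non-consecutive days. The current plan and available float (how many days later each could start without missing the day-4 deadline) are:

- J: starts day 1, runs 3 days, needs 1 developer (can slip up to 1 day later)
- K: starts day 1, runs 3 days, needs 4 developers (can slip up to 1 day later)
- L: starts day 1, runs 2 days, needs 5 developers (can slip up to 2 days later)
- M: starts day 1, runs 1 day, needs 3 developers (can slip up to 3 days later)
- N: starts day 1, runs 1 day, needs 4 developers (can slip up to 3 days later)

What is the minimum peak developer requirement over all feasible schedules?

Early-start (J@1, K@1, L@1, M@1, N@1) gives peak 17: d1:17  d2:10  d3:5  d4:0.
Shift M→3, N→4.
Schedule J@1, K@1, L@1, M@3, N@4: d1:10  d2:10  d3:8  d4:4 — peak 10.

10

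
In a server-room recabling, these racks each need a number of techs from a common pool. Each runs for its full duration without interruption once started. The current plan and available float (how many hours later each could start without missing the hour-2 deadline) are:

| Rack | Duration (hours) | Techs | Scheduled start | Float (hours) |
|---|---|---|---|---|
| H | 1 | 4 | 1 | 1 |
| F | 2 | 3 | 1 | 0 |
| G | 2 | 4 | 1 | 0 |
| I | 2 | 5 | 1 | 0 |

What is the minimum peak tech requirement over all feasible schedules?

Schedule H@1, F@1, G@1, I@1: h1:16  h2:12 — peak 16.
No arrangement of the 2 feasible schedules does better.

16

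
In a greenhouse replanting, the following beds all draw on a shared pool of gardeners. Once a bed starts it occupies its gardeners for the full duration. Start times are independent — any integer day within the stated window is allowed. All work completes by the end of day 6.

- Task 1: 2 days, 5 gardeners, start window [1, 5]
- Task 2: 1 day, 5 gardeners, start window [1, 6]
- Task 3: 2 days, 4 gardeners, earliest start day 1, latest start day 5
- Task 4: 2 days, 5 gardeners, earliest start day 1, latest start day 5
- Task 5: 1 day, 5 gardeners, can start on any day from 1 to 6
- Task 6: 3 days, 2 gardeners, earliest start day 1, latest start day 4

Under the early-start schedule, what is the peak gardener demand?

Early-start schedule: Task 1@1, Task 2@1, Task 3@1, Task 4@1, Task 5@1, Task 6@1.
Load per day: day 1: 26, day 2: 16, day 3: 2, day 4: 0, day 5: 0, day 6: 0.
Peak is 26.

26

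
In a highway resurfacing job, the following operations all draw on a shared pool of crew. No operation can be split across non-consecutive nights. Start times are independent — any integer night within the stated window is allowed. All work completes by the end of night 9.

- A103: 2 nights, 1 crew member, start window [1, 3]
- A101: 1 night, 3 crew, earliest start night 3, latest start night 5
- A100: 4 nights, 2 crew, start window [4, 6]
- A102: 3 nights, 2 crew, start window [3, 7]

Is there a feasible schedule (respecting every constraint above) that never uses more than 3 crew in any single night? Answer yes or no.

The minimum achievable peak is 4; 3 < 4, so no feasible schedule stays within the cap.

no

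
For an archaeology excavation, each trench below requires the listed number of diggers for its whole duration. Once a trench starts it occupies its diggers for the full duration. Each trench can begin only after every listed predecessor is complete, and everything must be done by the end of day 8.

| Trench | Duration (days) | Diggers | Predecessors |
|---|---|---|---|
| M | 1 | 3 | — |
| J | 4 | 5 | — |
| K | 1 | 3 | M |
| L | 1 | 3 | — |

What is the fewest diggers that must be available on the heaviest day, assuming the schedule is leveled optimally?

Early-start (M@1, J@1, K@2, L@1) gives peak 11: d1:11  d2:8  d3:5  d4:5  d5:0  d6:0  d7:0  d8:0.
Shift J→2, K→6, L→7.
Schedule M@1, J@2, K@6, L@7: d1:3  d2:5  d3:5  d4:5  d5:5  d6:3  d7:3  d8:0 — peak 5.

5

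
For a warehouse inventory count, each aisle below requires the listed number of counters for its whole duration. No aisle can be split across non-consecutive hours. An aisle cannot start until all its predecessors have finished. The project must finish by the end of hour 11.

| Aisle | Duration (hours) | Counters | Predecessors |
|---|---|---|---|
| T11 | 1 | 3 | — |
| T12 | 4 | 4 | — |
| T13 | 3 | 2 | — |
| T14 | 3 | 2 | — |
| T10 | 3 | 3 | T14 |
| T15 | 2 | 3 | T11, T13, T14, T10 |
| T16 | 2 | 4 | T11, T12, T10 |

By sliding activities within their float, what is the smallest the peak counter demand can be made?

Early-start (T11@1, T12@1, T13@1, T14@1, T10@4, T15@7, T16@7) gives peak 11: h1:11  h2:8  h3:8  h4:7  h5:3  h6:3  h7:7  h8:7  h9:0  h10:0  h11:0.
Shift T11→5, T13→6, T10→5, T15→10, T16→8.
Schedule T11@5, T12@1, T13@6, T14@1, T10@5, T15@10, T16@8: h1:6  h2:6  h3:6  h4:4  h5:6  h6:5  h7:5  h8:6  h9:4  h10:3  h11:3 — peak 6.

6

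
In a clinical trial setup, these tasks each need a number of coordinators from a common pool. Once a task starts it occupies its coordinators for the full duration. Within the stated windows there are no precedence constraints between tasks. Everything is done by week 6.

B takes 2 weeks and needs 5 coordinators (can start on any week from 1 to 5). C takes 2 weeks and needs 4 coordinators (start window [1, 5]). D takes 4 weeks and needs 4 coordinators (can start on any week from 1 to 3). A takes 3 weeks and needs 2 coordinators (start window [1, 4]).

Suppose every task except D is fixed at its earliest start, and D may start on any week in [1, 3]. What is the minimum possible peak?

11

D@1: w1:15  w2:15  w3:6  w4:4  w5:0  w6:0 → peak 15
D@2: w1:11  w2:15  w3:6  w4:4  w5:4  w6:0 → peak 15
D@3: w1:11  w2:11  w3:6  w4:4  w5:4  w6:4 → peak 11
Best is D@3, peak 11.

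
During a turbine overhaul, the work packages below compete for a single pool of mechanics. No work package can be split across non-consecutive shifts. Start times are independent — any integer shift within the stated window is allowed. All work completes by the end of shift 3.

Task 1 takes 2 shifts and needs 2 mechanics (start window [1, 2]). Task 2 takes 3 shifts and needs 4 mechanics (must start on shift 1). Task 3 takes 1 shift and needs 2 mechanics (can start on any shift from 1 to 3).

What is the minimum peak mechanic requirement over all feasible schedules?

Early-start (Task 1@1, Task 2@1, Task 3@1) gives peak 8: s1:8  s2:6  s3:4.
Shift Task 3→3.
Schedule Task 1@1, Task 2@1, Task 3@3: s1:6  s2:6  s3:6 — peak 6.
Total mechanic-shifts = 18 over 3 shifts ⇒ peak ≥ ⌈18/3⌉ = 6, so 6 is optimal.

6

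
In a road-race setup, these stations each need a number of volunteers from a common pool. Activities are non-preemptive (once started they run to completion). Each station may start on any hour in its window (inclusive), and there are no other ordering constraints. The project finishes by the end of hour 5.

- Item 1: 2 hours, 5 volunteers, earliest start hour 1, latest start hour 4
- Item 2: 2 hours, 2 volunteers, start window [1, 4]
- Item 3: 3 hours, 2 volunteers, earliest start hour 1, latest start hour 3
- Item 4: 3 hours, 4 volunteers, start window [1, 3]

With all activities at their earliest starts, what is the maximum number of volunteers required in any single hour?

13

Early-start schedule: Item 1@1, Item 2@1, Item 3@1, Item 4@1.
Load per hour: hour 1: 13, hour 2: 13, hour 3: 6, hour 4: 0, hour 5: 0.
Peak is 13.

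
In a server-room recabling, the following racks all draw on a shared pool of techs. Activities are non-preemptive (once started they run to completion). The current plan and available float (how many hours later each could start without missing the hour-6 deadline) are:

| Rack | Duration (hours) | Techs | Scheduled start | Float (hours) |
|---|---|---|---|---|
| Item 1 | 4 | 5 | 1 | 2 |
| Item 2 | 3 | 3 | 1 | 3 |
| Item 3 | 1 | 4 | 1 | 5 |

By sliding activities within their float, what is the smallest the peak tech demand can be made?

Early-start (Item 1@1, Item 2@1, Item 3@1) gives peak 12: h1:12  h2:8  h3:8  h4:5  h5:0  h6:0.
Shift Item 3→5.
Schedule Item 1@1, Item 2@1, Item 3@5: h1:8  h2:8  h3:8  h4:5  h5:4  h6:0 — peak 8.

8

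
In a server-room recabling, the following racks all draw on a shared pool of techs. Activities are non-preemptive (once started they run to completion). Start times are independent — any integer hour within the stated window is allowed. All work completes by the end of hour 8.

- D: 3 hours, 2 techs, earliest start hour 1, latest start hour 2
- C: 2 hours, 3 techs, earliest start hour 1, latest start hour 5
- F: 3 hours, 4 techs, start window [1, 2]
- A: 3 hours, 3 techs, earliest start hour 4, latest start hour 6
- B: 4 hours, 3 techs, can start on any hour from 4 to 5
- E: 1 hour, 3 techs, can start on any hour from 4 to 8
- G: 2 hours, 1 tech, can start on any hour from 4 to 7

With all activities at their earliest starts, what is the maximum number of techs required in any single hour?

Early-start schedule: D@1, C@1, F@1, A@4, B@4, E@4, G@4.
Load per hour: hour 1: 9, hour 2: 9, hour 3: 6, hour 4: 10, hour 5: 7, hour 6: 6, hour 7: 3, hour 8: 0.
Peak is 10.

10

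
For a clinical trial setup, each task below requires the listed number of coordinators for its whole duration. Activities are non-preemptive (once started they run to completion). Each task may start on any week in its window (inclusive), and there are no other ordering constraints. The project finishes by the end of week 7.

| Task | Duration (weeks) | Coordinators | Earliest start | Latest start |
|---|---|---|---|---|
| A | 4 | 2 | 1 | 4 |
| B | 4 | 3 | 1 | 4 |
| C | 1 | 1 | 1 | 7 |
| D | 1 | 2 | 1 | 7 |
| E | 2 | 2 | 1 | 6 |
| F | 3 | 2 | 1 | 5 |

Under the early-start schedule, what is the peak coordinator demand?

12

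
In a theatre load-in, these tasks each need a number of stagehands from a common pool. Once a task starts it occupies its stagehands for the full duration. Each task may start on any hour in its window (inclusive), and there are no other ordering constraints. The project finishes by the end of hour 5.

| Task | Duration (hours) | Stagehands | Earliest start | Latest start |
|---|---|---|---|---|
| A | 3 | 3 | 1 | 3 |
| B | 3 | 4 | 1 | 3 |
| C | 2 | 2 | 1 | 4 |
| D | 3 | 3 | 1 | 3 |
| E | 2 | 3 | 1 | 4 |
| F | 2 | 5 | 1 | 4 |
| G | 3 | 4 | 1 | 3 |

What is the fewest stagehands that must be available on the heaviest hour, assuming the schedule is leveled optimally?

Early-start (A@1, B@1, C@1, D@1, E@1, F@1, G@1) gives peak 24: h1:24  h2:24  h3:14  h4:0  h5:0.
Shift E→4, F→4, G→3.
Schedule A@1, B@1, C@1, D@1, E@4, F@4, G@3: h1:12  h2:12  h3:14  h4:12  h5:12 — peak 14.

14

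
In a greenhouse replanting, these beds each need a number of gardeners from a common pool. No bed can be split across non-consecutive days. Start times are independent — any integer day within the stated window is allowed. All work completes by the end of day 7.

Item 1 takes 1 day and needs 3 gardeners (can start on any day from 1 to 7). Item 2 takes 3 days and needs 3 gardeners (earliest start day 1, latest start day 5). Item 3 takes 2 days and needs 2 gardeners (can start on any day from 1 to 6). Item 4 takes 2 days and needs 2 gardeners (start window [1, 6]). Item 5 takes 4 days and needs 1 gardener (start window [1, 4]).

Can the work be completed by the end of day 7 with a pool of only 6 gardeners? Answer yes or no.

yes

Schedule Item 1@1, Item 2@2, Item 3@5, Item 4@5, Item 5@1: d1:4  d2:4  d3:4  d4:4  d5:4  d6:4  d7:0 — peak 4 ≤ 6.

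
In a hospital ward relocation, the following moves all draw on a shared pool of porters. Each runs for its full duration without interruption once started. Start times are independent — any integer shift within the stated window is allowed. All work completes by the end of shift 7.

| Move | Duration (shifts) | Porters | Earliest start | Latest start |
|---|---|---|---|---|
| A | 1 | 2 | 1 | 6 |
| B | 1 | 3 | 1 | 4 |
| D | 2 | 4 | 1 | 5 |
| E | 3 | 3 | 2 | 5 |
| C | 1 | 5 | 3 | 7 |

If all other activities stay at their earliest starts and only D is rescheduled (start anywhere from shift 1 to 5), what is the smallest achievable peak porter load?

D@1: s1:9  s2:7  s3:8  s4:3  s5:0  s6:0  s7:0 → peak 9
D@2: s1:5  s2:7  s3:12  s4:3  s5:0  s6:0  s7:0 → peak 12
D@3: s1:5  s2:3  s3:12  s4:7  s5:0  s6:0  s7:0 → peak 12
D@4: s1:5  s2:3  s3:8  s4:7  s5:4  s6:0  s7:0 → peak 8
D@5: s1:5  s2:3  s3:8  s4:3  s5:4  s6:4  s7:0 → peak 8
Best is D@4, peak 8.

8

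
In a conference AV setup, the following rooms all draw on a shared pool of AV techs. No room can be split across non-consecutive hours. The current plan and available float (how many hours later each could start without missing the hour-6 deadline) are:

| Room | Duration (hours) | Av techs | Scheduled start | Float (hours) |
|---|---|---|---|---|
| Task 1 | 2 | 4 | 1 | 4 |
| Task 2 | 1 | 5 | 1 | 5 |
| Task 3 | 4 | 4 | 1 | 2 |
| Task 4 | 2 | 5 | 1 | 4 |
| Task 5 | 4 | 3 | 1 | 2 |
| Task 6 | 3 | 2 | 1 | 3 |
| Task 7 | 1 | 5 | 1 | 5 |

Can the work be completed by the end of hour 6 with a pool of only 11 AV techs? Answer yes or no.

The minimum achievable peak is 12; 11 < 12, so no feasible schedule stays within the cap.

no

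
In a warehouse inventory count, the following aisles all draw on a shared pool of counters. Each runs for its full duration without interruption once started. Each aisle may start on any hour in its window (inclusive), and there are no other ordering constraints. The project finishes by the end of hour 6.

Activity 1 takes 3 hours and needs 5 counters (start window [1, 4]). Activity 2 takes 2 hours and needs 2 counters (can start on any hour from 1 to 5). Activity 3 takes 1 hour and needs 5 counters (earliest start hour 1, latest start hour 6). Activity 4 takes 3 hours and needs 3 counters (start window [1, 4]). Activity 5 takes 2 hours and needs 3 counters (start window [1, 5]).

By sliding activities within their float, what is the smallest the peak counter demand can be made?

Early-start (Activity 1@1, Activity 2@1, Activity 3@1, Activity 4@1, Activity 5@1) gives peak 18: h1:18  h2:13  h3:8  h4:0  h5:0  h6:0.
Shift Activity 3→4, Activity 4→3, Activity 5→5.
Schedule Activity 1@1, Activity 2@1, Activity 3@4, Activity 4@3, Activity 5@5: h1:7  h2:7  h3:8  h4:8  h5:6  h6:3 — peak 8.

8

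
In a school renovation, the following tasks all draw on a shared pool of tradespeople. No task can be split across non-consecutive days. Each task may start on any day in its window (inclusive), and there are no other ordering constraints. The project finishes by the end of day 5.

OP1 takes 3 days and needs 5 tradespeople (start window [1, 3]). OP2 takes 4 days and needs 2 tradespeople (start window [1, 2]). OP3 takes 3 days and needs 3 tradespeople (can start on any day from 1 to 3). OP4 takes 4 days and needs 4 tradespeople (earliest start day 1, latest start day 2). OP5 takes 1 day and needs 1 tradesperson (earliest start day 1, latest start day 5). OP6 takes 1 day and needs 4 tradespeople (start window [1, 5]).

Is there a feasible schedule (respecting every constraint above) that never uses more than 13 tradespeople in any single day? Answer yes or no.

no

The minimum achievable peak is 14; 13 < 14, so no feasible schedule stays within the cap.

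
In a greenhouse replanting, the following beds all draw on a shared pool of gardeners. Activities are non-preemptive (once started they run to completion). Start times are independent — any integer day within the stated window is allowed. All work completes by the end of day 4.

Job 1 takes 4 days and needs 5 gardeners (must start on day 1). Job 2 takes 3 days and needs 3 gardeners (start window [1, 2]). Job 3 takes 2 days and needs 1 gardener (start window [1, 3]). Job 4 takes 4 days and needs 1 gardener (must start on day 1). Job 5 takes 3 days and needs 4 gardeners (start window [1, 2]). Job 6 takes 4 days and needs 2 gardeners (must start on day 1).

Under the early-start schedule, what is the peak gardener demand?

16

Early-start schedule: Job 1@1, Job 2@1, Job 3@1, Job 4@1, Job 5@1, Job 6@1.
Load per day: day 1: 16, day 2: 16, day 3: 15, day 4: 8.
Peak is 16.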